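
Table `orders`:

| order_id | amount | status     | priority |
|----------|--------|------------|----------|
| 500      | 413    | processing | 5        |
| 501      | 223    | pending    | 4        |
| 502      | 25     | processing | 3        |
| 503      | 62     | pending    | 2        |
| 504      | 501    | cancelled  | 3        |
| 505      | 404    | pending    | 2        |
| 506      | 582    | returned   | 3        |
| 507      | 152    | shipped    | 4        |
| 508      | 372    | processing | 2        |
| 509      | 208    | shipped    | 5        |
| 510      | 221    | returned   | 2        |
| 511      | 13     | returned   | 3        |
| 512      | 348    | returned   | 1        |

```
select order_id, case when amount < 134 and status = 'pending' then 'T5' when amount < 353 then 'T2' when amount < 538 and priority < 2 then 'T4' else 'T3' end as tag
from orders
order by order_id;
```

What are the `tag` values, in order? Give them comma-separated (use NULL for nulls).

T3, T2, T2, T5, T3, T3, T3, T2, T3, T2, T2, T2, T2

order_id=500: ELSE → T3
order_id=501: amount < 353 → T2
order_id=502: amount < 353 → T2
order_id=503: amount < 134 and status = 'pending' → T5
order_id=504: ELSE → T3
order_id=505: ELSE → T3
order_id=506: ELSE → T3
order_id=507: amount < 353 → T2
order_id=508: ELSE → T3
order_id=509: amount < 353 → T2
order_id=510: amount < 353 → T2
order_id=511: amount < 353 → T2
order_id=512: amount < 353 → T2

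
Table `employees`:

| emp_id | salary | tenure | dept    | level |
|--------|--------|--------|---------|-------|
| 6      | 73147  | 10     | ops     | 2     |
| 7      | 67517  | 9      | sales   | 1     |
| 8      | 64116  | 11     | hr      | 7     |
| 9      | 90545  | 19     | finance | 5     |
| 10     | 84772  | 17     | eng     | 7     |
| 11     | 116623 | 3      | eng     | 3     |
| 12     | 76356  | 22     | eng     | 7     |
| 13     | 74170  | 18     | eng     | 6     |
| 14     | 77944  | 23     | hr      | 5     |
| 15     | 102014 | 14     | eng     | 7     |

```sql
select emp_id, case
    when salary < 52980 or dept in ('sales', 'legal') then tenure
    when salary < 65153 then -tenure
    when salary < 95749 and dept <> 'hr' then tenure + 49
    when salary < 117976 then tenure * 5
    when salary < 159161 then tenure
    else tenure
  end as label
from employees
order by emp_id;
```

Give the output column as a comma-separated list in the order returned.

59, 9, -11, 68, 66, 15, 71, 67, 115, 70

emp_id=6: salary < 95749 and dept <> 'hr' → 59
emp_id=7: salary < 52980 or dept in ('sales', 'legal') → 9
emp_id=8: salary < 65153 → -11
emp_id=9: salary < 95749 and dept <> 'hr' → 68
emp_id=10: salary < 95749 and dept <> 'hr' → 66
emp_id=11: salary < 117976 → 15
emp_id=12: salary < 95749 and dept <> 'hr' → 71
emp_id=13: salary < 95749 and dept <> 'hr' → 67
emp_id=14: salary < 117976 → 115
emp_id=15: salary < 117976 → 70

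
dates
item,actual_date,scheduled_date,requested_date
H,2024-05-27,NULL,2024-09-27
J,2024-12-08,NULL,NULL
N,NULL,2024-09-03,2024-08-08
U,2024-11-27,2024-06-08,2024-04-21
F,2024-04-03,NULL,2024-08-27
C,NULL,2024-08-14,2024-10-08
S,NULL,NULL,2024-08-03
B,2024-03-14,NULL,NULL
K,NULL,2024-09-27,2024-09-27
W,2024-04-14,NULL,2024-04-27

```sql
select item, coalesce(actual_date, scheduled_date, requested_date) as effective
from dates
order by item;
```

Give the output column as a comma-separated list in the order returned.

2024-03-14, 2024-08-14, 2024-04-03, 2024-05-27, 2024-12-08, 2024-09-27, 2024-09-03, 2024-08-03, 2024-11-27, 2024-04-14

item=B: actual_date=2024-03-14 → 2024-03-14
item=C: actual_date=NULL, scheduled_date=2024-08-14 → 2024-08-14
item=F: actual_date=2024-04-03 → 2024-04-03
item=H: actual_date=2024-05-27 → 2024-05-27
item=J: actual_date=2024-12-08 → 2024-12-08
item=K: actual_date=NULL, scheduled_date=2024-09-27 → 2024-09-27
item=N: actual_date=NULL, scheduled_date=2024-09-03 → 2024-09-03
item=S: actual_date=NULL, scheduled_date=NULL, requested_date=2024-08-03 → 2024-08-03
item=U: actual_date=2024-11-27 → 2024-11-27
item=W: actual_date=2024-04-14 → 2024-04-14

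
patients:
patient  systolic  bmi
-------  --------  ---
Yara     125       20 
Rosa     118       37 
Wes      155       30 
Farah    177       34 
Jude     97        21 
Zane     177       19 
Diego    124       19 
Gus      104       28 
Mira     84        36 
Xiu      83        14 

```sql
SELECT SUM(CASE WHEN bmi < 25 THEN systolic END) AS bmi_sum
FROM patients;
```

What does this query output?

patient=Yara: ✓ → 125
patient=Rosa: ✗
patient=Wes: ✗
patient=Farah: ✗
patient=Jude: ✓ → 97
patient=Zane: ✓ → 177
patient=Diego: ✓ → 124
patient=Gus: ✗
patient=Mira: ✗
patient=Xiu: ✓ → 83
bmi_sum = 125 + 97 + 177 + 124 + 83 = 606

606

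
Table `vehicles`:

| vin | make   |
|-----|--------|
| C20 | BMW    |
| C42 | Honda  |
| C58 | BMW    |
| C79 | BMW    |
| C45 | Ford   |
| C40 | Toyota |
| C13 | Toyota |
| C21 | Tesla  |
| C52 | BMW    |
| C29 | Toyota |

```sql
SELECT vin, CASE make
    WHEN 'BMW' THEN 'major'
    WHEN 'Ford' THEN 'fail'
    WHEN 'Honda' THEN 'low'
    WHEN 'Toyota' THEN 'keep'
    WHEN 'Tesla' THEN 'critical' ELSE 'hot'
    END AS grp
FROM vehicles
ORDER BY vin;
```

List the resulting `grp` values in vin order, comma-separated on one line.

vin=C13: make='Toyota' → keep
vin=C20: make='BMW' → major
vin=C21: make='Tesla' → critical
vin=C29: make='Toyota' → keep
vin=C40: make='Toyota' → keep
vin=C42: make='Honda' → low
vin=C45: make='Ford' → fail
vin=C52: make='BMW' → major
vin=C58: make='BMW' → major
vin=C79: make='BMW' → major

keep, major, critical, keep, keep, low, fail, major, major, major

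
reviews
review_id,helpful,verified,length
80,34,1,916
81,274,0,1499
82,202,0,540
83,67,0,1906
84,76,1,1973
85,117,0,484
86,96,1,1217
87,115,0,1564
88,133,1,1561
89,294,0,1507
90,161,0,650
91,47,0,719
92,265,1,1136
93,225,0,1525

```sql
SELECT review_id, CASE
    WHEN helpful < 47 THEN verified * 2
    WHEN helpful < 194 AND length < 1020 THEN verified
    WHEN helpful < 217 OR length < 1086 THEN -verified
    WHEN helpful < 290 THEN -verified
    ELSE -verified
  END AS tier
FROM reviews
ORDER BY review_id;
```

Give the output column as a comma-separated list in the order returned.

review_id=80: helpful < 47 → 2
review_id=81: helpful < 290 → 0
review_id=82: helpful < 217 OR length < 1086 → 0
review_id=83: helpful < 217 OR length < 1086 → 0
review_id=84: helpful < 217 OR length < 1086 → -1
review_id=85: helpful < 194 AND length < 1020 → 0
review_id=86: helpful < 217 OR length < 1086 → -1
review_id=87: helpful < 217 OR length < 1086 → 0
review_id=88: helpful < 217 OR length < 1086 → -1
review_id=89: ELSE → 0
review_id=90: helpful < 194 AND length < 1020 → 0
review_id=91: helpful < 194 AND length < 1020 → 0
review_id=92: helpful < 290 → -1
review_id=93: helpful < 290 → 0

2, 0, 0, 0, -1, 0, -1, 0, -1, 0, 0, 0, -1, 0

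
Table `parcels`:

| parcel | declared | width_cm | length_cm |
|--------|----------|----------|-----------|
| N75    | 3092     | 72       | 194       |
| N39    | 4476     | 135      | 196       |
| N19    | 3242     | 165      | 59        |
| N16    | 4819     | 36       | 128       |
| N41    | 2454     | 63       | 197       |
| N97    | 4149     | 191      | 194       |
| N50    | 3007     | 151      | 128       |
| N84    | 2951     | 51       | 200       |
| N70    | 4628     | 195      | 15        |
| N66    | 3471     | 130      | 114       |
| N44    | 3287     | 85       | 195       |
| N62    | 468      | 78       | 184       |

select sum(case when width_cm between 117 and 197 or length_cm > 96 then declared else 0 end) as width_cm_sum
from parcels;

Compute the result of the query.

parcel=N75: ✓ → 3092
parcel=N39: ✓ → 4476
parcel=N19: ✓ → 3242
parcel=N16: ✓ → 4819
parcel=N41: ✓ → 2454
parcel=N97: ✓ → 4149
parcel=N50: ✓ → 3007
parcel=N84: ✓ → 2951
parcel=N70: ✓ → 4628
parcel=N66: ✓ → 3471
parcel=N44: ✓ → 3287
parcel=N62: ✓ → 468
width_cm_sum = 3092 + 4476 + 3242 + 4819 + 2454 + 4149 + 3007 + 2951 + 4628 + 3471 + 3287 + 468 = 40044

40044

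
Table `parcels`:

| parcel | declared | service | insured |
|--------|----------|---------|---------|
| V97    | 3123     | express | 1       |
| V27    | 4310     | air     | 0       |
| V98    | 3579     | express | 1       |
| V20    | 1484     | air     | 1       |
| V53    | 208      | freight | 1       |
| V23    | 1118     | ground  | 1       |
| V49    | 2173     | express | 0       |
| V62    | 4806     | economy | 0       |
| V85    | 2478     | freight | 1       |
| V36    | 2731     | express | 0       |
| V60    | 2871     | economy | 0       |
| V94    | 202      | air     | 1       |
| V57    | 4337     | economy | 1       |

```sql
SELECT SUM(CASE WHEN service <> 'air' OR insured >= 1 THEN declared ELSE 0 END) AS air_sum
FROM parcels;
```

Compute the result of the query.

29110

parcel=V97: ✓ → 3123
parcel=V27: ✗
parcel=V98: ✓ → 3579
parcel=V20: ✓ → 1484
parcel=V53: ✓ → 208
parcel=V23: ✓ → 1118
parcel=V49: ✓ → 2173
parcel=V62: ✓ → 4806
parcel=V85: ✓ → 2478
parcel=V36: ✓ → 2731
parcel=V60: ✓ → 2871
parcel=V94: ✓ → 202
parcel=V57: ✓ → 4337
air_sum = 3123 + 3579 + 1484 + 208 + 1118 + 2173 + 4806 + 2478 + 2731 + 2871 + 202 + 4337 = 29110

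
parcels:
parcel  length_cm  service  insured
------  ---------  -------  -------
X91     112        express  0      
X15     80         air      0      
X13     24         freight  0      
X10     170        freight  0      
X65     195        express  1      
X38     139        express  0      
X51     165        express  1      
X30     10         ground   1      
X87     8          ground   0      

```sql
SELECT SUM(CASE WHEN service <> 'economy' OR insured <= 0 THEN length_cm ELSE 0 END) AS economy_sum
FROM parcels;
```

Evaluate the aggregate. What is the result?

parcel=X91: ✓ → 112
parcel=X15: ✓ → 80
parcel=X13: ✓ → 24
parcel=X10: ✓ → 170
parcel=X65: ✓ → 195
parcel=X38: ✓ → 139
parcel=X51: ✓ → 165
parcel=X30: ✓ → 10
parcel=X87: ✓ → 8
economy_sum = 112 + 80 + 24 + 170 + 195 + 139 + 165 + 10 + 8 = 903

903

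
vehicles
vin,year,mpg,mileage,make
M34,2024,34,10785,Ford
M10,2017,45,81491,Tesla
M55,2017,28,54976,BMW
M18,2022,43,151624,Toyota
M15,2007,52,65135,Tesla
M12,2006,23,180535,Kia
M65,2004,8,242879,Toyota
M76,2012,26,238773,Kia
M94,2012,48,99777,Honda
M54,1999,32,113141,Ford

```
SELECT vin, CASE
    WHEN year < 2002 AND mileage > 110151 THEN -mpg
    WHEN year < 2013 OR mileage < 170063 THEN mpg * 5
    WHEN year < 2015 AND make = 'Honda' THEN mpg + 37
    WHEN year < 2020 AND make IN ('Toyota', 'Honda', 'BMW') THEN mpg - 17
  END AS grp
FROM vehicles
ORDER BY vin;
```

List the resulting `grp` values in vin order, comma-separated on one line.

vin=M10: year < 2013 OR mileage < 170063 → 225
vin=M12: year < 2013 OR mileage < 170063 → 115
vin=M15: year < 2013 OR mileage < 170063 → 260
vin=M18: year < 2013 OR mileage < 170063 → 215
vin=M34: year < 2013 OR mileage < 170063 → 170
vin=M54: year < 2002 AND mileage > 110151 → -32
vin=M55: year < 2013 OR mileage < 170063 → 140
vin=M65: year < 2013 OR mileage < 170063 → 40
vin=M76: year < 2013 OR mileage < 170063 → 130
vin=M94: year < 2013 OR mileage < 170063 → 240

225, 115, 260, 215, 170, -32, 140, 40, 130, 240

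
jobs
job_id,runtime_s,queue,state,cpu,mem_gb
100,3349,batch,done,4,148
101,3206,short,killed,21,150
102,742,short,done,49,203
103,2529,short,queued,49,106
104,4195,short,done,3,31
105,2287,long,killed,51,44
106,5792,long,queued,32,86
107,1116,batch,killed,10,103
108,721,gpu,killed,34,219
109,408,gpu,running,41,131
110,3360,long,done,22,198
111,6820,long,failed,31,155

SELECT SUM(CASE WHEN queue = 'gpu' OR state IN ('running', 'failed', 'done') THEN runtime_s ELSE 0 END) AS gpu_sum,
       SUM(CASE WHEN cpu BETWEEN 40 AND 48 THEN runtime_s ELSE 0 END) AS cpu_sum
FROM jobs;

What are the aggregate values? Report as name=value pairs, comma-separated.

[gpu_sum: queue = 'gpu' OR state IN ('running', 'failed', 'done')]
job_id=100: ✓ → 3349
job_id=101: ✗
job_id=102: ✓ → 742
job_id=103: ✗
job_id=104: ✓ → 4195
job_id=105: ✗
job_id=106: ✗
job_id=107: ✗
job_id=108: ✓ → 721
job_id=109: ✓ → 408
job_id=110: ✓ → 3360
job_id=111: ✓ → 6820
gpu_sum = 3349 + 742 + 4195 + 721 + 408 + 3360 + 6820 = 19595
—
[cpu_sum: cpu BETWEEN 40 AND 48]
job_id=100: ✗
job_id=101: ✗
job_id=102: ✗
job_id=103: ✗
job_id=104: ✗
job_id=105: ✗
job_id=106: ✗
job_id=107: ✗
job_id=108: ✗
job_id=109: ✓ → 408
job_id=110: ✗
job_id=111: ✗
cpu_sum = 408

gpu_sum=19595, cpu_sum=408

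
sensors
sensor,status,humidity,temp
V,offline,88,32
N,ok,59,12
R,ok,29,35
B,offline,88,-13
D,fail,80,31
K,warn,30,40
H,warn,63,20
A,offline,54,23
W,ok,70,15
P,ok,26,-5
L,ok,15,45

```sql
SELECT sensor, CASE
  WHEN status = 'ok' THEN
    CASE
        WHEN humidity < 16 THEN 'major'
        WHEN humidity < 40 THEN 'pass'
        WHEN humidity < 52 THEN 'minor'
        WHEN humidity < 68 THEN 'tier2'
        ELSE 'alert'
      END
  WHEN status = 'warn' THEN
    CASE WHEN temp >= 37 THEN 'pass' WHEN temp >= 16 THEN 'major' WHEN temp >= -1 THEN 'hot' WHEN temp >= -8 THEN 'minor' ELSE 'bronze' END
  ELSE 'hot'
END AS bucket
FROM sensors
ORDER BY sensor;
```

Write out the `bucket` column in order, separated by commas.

sensor=A: status='offline' → outer ELSE → hot
sensor=B: status='offline' → outer ELSE → hot
sensor=D: status='fail' → outer ELSE → hot
sensor=H: status='warn' → inner[temp >= 16] → major
sensor=K: status='warn' → inner[temp >= 37] → pass
sensor=L: status='ok' → inner[humidity < 16] → major
sensor=N: status='ok' → inner[humidity < 68] → tier2
sensor=P: status='ok' → inner[humidity < 40] → pass
sensor=R: status='ok' → inner[humidity < 40] → pass
sensor=V: status='offline' → outer ELSE → hot
sensor=W: status='ok' → inner[ELSE] → alert

hot, hot, hot, major, pass, major, tier2, pass, pass, hot, alert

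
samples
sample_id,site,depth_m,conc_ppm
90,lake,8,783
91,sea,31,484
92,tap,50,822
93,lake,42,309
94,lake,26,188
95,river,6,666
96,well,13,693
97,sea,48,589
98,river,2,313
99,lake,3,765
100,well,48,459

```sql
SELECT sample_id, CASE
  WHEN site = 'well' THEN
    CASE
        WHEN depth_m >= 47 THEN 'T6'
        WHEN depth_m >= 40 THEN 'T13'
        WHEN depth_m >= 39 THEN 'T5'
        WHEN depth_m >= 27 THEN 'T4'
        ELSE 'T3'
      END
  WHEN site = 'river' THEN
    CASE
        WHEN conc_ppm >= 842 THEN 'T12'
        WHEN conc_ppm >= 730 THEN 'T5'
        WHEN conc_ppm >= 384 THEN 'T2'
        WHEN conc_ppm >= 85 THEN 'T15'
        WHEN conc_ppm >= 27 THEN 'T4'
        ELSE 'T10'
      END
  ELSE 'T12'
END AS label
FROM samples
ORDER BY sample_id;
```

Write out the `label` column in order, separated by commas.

sample_id=90: site='lake' → outer ELSE → T12
sample_id=91: site='sea' → outer ELSE → T12
sample_id=92: site='tap' → outer ELSE → T12
sample_id=93: site='lake' → outer ELSE → T12
sample_id=94: site='lake' → outer ELSE → T12
sample_id=95: site='river' → inner[conc_ppm >= 384] → T2
sample_id=96: site='well' → inner[ELSE] → T3
sample_id=97: site='sea' → outer ELSE → T12
sample_id=98: site='river' → inner[conc_ppm >= 85] → T15
sample_id=99: site='lake' → outer ELSE → T12
sample_id=100: site='well' → inner[depth_m >= 47] → T6

T12, T12, T12, T12, T12, T2, T3, T12, T15, T12, T6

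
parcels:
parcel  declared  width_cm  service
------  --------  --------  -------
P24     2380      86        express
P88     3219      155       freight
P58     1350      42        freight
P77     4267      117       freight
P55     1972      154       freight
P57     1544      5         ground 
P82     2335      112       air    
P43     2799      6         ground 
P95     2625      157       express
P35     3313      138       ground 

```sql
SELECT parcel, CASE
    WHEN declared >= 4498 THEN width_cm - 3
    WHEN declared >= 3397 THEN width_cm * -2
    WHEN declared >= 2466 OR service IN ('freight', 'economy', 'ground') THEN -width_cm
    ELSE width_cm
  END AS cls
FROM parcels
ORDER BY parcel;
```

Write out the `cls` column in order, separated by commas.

parcel=P24: ELSE → 86
parcel=P35: declared >= 2466 OR service IN ('freight', 'economy', 'ground') → -138
parcel=P43: declared >= 2466 OR service IN ('freight', 'economy', 'ground') → -6
parcel=P55: declared >= 2466 OR service IN ('freight', 'economy', 'ground') → -154
parcel=P57: declared >= 2466 OR service IN ('freight', 'economy', 'ground') → -5
parcel=P58: declared >= 2466 OR service IN ('freight', 'economy', 'ground') → -42
parcel=P77: declared >= 3397 → -234
parcel=P82: ELSE → 112
parcel=P88: declared >= 2466 OR service IN ('freight', 'economy', 'ground') → -155
parcel=P95: declared >= 2466 OR service IN ('freight', 'economy', 'ground') → -157

86, -138, -6, -154, -5, -42, -234, 112, -155, -157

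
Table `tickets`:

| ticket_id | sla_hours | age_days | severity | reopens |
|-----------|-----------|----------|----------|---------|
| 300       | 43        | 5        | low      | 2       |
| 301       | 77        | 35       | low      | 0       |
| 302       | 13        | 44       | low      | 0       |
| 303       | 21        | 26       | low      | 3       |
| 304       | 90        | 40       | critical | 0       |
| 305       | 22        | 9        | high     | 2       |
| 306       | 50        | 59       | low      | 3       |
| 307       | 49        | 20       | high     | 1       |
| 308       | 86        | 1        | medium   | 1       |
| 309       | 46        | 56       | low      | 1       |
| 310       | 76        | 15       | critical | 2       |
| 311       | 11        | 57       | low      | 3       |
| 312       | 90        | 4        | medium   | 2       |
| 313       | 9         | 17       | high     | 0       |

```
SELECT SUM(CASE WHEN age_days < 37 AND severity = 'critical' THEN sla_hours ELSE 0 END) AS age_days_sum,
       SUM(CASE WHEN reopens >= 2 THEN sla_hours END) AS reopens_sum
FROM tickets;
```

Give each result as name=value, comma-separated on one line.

[age_days_sum: age_days < 37 AND severity = 'critical']
ticket_id=300: ✗
ticket_id=301: ✗
ticket_id=302: ✗
ticket_id=303: ✗
ticket_id=304: ✗
ticket_id=305: ✗
ticket_id=306: ✗
ticket_id=307: ✗
ticket_id=308: ✗
ticket_id=309: ✗
ticket_id=310: ✓ → 76
ticket_id=311: ✗
ticket_id=312: ✗
ticket_id=313: ✗
age_days_sum = 76
—
[reopens_sum: reopens >= 2]
ticket_id=300: ✓ → 43
ticket_id=301: ✗
ticket_id=302: ✗
ticket_id=303: ✓ → 21
ticket_id=304: ✗
ticket_id=305: ✓ → 22
ticket_id=306: ✓ → 50
ticket_id=307: ✗
ticket_id=308: ✗
ticket_id=309: ✗
ticket_id=310: ✓ → 76
ticket_id=311: ✓ → 11
ticket_id=312: ✓ → 90
ticket_id=313: ✗
reopens_sum = 43 + 21 + 22 + 50 + 76 + 11 + 90 = 313

age_days_sum=76, reopens_sum=313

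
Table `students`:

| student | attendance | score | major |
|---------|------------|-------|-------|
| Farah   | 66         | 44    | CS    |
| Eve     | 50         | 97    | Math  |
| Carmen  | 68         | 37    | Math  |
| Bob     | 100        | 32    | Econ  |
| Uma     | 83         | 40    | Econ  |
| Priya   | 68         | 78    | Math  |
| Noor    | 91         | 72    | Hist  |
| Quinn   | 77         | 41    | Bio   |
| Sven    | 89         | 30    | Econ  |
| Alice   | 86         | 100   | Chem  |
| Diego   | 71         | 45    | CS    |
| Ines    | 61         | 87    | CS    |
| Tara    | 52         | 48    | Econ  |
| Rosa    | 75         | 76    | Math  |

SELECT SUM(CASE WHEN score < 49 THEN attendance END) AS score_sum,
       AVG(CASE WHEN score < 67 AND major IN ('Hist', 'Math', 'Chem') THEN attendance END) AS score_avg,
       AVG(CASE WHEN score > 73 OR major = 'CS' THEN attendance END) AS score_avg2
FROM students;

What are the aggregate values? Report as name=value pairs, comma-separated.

score_sum=606, score_avg=68, score_avg2=68.1428571429

[score_sum: score < 49]
student=Farah: ✓ → 66
student=Eve: ✗
student=Carmen: ✓ → 68
student=Bob: ✓ → 100
student=Uma: ✓ → 83
student=Priya: ✗
student=Noor: ✗
student=Quinn: ✓ → 77
student=Sven: ✓ → 89
student=Alice: ✗
student=Diego: ✓ → 71
student=Ines: ✗
student=Tara: ✓ → 52
student=Rosa: ✗
score_sum = 66 + 68 + 100 + 83 + 77 + 89 + 71 + 52 = 606
—
[score_avg: score < 67 AND major IN ('Hist', 'Math', 'Chem')]
student=Farah: ✗
student=Eve: ✗
student=Carmen: ✓ → 68
student=Bob: ✗
student=Uma: ✗
student=Priya: ✗
student=Noor: ✗
student=Quinn: ✗
student=Sven: ✗
student=Alice: ✗
student=Diego: ✗
student=Ines: ✗
student=Tara: ✗
student=Rosa: ✗
score_avg = 68
—
[score_avg2: score > 73 OR major = 'CS']
student=Farah: ✓ → 66
student=Eve: ✓ → 50
student=Carmen: ✗
student=Bob: ✗
student=Uma: ✗
student=Priya: ✓ → 68
student=Noor: ✗
student=Quinn: ✗
student=Sven: ✗
student=Alice: ✓ → 86
student=Diego: ✓ → 71
student=Ines: ✓ → 61
student=Tara: ✗
student=Rosa: ✓ → 75
score_avg2 = (66 + 50 + 68 + 86 + 71 + 61 + 75) / 7 = 68.1428571429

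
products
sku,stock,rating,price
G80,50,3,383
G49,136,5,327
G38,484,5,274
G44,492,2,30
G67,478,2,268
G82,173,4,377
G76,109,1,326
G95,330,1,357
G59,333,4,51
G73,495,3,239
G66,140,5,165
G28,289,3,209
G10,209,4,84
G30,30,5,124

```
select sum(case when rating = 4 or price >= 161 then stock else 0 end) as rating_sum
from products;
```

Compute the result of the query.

sku=G80: ✓ → 50
sku=G49: ✓ → 136
sku=G38: ✓ → 484
sku=G44: ✗
sku=G67: ✓ → 478
sku=G82: ✓ → 173
sku=G76: ✓ → 109
sku=G95: ✓ → 330
sku=G59: ✓ → 333
sku=G73: ✓ → 495
sku=G66: ✓ → 140
sku=G28: ✓ → 289
sku=G10: ✓ → 209
sku=G30: ✗
rating_sum = 50 + 136 + 484 + 478 + 173 + 109 + 330 + 333 + 495 + 140 + 289 + 209 = 3226

3226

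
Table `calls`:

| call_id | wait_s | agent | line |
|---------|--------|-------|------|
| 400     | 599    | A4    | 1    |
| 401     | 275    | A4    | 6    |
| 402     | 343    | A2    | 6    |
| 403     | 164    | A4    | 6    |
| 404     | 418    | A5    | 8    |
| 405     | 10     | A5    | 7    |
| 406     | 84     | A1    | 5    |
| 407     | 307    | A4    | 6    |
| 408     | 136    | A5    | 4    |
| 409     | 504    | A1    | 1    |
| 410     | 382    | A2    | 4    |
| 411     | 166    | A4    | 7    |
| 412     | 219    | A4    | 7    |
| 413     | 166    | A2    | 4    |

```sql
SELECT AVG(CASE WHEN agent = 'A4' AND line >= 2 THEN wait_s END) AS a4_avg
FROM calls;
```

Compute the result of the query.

226.2

call_id=400: ✗
call_id=401: ✓ → 275
call_id=402: ✗
call_id=403: ✓ → 164
call_id=404: ✗
call_id=405: ✗
call_id=406: ✗
call_id=407: ✓ → 307
call_id=408: ✗
call_id=409: ✗
call_id=410: ✗
call_id=411: ✓ → 166
call_id=412: ✓ → 219
call_id=413: ✗
a4_avg = (275 + 164 + 307 + 166 + 219) / 5 = 226.2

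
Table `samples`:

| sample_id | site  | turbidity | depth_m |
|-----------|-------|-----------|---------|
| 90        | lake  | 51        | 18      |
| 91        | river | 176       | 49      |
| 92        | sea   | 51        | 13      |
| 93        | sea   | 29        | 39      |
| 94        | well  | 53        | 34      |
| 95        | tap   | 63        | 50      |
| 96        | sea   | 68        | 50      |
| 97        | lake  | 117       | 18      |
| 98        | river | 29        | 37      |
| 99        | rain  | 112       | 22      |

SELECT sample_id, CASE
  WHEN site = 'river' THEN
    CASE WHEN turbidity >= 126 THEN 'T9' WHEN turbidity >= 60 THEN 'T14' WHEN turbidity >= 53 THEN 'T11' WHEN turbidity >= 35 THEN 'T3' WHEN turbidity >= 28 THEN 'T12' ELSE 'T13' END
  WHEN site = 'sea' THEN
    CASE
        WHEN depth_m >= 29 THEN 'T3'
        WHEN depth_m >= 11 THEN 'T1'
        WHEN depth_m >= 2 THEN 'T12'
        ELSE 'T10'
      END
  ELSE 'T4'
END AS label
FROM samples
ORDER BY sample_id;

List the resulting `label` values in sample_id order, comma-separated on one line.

T4, T9, T1, T3, T4, T4, T3, T4, T12, T4

sample_id=90: site='lake' → outer ELSE → T4
sample_id=91: site='river' → inner[turbidity >= 126] → T9
sample_id=92: site='sea' → inner[depth_m >= 11] → T1
sample_id=93: site='sea' → inner[depth_m >= 29] → T3
sample_id=94: site='well' → outer ELSE → T4
sample_id=95: site='tap' → outer ELSE → T4
sample_id=96: site='sea' → inner[depth_m >= 29] → T3
sample_id=97: site='lake' → outer ELSE → T4
sample_id=98: site='river' → inner[turbidity >= 28] → T12
sample_id=99: site='rain' → outer ELSE → T4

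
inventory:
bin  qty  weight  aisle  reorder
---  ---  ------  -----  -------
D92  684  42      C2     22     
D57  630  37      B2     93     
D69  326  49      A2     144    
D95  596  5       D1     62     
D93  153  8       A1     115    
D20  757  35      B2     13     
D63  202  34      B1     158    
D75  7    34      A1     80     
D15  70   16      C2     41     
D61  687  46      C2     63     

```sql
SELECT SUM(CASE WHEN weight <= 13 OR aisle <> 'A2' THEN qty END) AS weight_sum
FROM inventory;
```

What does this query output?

3786

bin=D92: ✓ → 684
bin=D57: ✓ → 630
bin=D69: ✗
bin=D95: ✓ → 596
bin=D93: ✓ → 153
bin=D20: ✓ → 757
bin=D63: ✓ → 202
bin=D75: ✓ → 7
bin=D15: ✓ → 70
bin=D61: ✓ → 687
weight_sum = 684 + 630 + 596 + 153 + 757 + 202 + 7 + 70 + 687 = 3786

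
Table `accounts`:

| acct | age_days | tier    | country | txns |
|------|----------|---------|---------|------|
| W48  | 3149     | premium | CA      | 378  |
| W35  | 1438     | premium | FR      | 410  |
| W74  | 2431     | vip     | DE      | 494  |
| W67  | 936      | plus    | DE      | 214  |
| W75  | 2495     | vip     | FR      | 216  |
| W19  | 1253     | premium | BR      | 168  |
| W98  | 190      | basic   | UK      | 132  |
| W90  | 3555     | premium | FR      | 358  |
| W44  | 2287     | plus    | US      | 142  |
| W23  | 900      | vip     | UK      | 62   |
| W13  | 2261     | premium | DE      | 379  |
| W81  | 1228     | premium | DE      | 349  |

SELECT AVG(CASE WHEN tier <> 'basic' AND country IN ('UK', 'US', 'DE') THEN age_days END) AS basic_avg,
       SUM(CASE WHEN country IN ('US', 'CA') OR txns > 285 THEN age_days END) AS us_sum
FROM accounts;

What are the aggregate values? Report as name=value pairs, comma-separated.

[basic_avg: tier <> 'basic' AND country IN ('UK', 'US', 'DE')]
acct=W48: ✗
acct=W35: ✗
acct=W74: ✓ → 2431
acct=W67: ✓ → 936
acct=W75: ✗
acct=W19: ✗
acct=W98: ✗
acct=W90: ✗
acct=W44: ✓ → 2287
acct=W23: ✓ → 900
acct=W13: ✓ → 2261
acct=W81: ✓ → 1228
basic_avg = (2431 + 936 + 2287 + 900 + 2261 + 1228) / 6 = 1673.8333333333
—
[us_sum: country IN ('US', 'CA') OR txns > 285]
acct=W48: ✓ → 3149
acct=W35: ✓ → 1438
acct=W74: ✓ → 2431
acct=W67: ✗
acct=W75: ✗
acct=W19: ✗
acct=W98: ✗
acct=W90: ✓ → 3555
acct=W44: ✓ → 2287
acct=W23: ✗
acct=W13: ✓ → 2261
acct=W81: ✓ → 1228
us_sum = 3149 + 1438 + 2431 + 3555 + 2287 + 2261 + 1228 = 16349

basic_avg=1673.8333333333, us_sum=16349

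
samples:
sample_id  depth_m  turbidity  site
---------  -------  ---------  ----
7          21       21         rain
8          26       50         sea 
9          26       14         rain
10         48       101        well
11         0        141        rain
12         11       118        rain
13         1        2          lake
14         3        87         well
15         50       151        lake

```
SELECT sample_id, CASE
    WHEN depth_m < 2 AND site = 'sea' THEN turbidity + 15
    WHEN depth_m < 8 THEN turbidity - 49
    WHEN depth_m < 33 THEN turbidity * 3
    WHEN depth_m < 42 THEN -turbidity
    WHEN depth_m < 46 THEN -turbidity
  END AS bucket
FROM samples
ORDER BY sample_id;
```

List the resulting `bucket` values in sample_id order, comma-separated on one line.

sample_id=7: depth_m < 33 → 63
sample_id=8: depth_m < 33 → 150
sample_id=9: depth_m < 33 → 42
sample_id=10: (no match → NULL) → NULL
sample_id=11: depth_m < 8 → 92
sample_id=12: depth_m < 33 → 354
sample_id=13: depth_m < 8 → -47
sample_id=14: depth_m < 8 → 38
sample_id=15: (no match → NULL) → NULL

63, 150, 42, NULL, 92, 354, -47, 38, NULL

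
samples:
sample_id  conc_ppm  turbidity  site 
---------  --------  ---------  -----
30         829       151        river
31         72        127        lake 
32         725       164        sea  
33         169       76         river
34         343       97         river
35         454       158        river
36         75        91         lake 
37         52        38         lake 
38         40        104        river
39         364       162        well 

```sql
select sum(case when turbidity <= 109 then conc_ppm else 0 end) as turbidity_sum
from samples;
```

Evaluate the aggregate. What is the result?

679

sample_id=30: ✗
sample_id=31: ✗
sample_id=32: ✗
sample_id=33: ✓ → 169
sample_id=34: ✓ → 343
sample_id=35: ✗
sample_id=36: ✓ → 75
sample_id=37: ✓ → 52
sample_id=38: ✓ → 40
sample_id=39: ✗
turbidity_sum = 169 + 343 + 75 + 52 + 40 = 679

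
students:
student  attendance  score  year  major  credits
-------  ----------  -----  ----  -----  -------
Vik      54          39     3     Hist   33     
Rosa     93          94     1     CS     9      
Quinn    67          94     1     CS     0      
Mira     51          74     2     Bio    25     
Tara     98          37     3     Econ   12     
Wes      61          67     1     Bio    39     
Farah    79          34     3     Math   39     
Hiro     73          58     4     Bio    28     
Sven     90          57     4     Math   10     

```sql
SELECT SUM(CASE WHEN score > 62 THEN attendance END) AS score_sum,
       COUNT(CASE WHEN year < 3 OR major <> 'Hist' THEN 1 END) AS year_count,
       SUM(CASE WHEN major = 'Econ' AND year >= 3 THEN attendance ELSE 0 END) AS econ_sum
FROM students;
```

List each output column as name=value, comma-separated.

score_sum=272, year_count=8, econ_sum=98

[score_sum: score > 62]
student=Vik: ✗
student=Rosa: ✓ → 93
student=Quinn: ✓ → 67
student=Mira: ✓ → 51
student=Tara: ✗
student=Wes: ✓ → 61
student=Farah: ✗
student=Hiro: ✗
student=Sven: ✗
score_sum = 93 + 67 + 51 + 61 = 272
—
[year_count: year < 3 OR major <> 'Hist']
student=Vik: ✗
student=Rosa: ✓ → 1
student=Quinn: ✓ → 1
student=Mira: ✓ → 1
student=Tara: ✓ → 1
student=Wes: ✓ → 1
student=Farah: ✓ → 1
student=Hiro: ✓ → 1
student=Sven: ✓ → 1
year_count = COUNT(1, 1, 1, 1, 1, 1, 1, 1) = 8
—
[econ_sum: major = 'Econ' AND year >= 3]
student=Vik: ✗
student=Rosa: ✗
student=Quinn: ✗
student=Mira: ✗
student=Tara: ✓ → 98
student=Wes: ✗
student=Farah: ✗
student=Hiro: ✗
student=Sven: ✗
econ_sum = 98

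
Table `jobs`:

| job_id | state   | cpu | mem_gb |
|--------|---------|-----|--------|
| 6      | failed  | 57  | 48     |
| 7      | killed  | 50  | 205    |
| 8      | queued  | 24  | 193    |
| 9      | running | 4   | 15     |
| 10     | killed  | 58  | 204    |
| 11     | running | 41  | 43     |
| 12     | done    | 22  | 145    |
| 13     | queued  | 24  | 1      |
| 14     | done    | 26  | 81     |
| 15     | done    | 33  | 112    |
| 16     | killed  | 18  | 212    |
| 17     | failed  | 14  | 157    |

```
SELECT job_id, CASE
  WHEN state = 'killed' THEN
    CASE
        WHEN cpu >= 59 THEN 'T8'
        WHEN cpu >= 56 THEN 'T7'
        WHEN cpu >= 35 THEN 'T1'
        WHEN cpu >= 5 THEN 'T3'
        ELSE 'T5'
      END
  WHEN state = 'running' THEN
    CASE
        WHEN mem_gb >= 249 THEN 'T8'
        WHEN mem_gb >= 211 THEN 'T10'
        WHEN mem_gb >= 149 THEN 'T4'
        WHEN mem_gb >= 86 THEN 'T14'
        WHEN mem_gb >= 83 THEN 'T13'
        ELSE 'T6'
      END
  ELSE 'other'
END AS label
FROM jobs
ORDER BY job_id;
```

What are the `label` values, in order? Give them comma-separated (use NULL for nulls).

job_id=6: state='failed' → outer ELSE → other
job_id=7: state='killed' → inner[cpu >= 35] → T1
job_id=8: state='queued' → outer ELSE → other
job_id=9: state='running' → inner[ELSE] → T6
job_id=10: state='killed' → inner[cpu >= 56] → T7
job_id=11: state='running' → inner[ELSE] → T6
job_id=12: state='done' → outer ELSE → other
job_id=13: state='queued' → outer ELSE → other
job_id=14: state='done' → outer ELSE → other
job_id=15: state='done' → outer ELSE → other
job_id=16: state='killed' → inner[cpu >= 5] → T3
job_id=17: state='failed' → outer ELSE → other

other, T1, other, T6, T7, T6, other, other, other, other, T3, other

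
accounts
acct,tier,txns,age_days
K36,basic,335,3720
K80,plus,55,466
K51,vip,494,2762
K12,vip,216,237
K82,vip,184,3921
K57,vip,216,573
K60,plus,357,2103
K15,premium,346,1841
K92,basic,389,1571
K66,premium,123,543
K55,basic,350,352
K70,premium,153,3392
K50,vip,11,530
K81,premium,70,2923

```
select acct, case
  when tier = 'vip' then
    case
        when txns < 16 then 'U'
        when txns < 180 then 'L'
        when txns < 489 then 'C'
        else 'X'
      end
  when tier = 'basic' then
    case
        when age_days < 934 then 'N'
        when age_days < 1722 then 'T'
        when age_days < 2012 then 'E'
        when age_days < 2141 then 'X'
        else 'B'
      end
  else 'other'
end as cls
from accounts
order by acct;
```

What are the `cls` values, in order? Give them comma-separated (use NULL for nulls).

acct=K12: tier='vip' → inner[txns < 489] → C
acct=K15: tier='premium' → outer ELSE → other
acct=K36: tier='basic' → inner[ELSE] → B
acct=K50: tier='vip' → inner[txns < 16] → U
acct=K51: tier='vip' → inner[ELSE] → X
acct=K55: tier='basic' → inner[age_days < 934] → N
acct=K57: tier='vip' → inner[txns < 489] → C
acct=K60: tier='plus' → outer ELSE → other
acct=K66: tier='premium' → outer ELSE → other
acct=K70: tier='premium' → outer ELSE → other
acct=K80: tier='plus' → outer ELSE → other
acct=K81: tier='premium' → outer ELSE → other
acct=K82: tier='vip' → inner[txns < 489] → C
acct=K92: tier='basic' → inner[age_days < 1722] → T

C, other, B, U, X, N, C, other, other, other, other, other, C, T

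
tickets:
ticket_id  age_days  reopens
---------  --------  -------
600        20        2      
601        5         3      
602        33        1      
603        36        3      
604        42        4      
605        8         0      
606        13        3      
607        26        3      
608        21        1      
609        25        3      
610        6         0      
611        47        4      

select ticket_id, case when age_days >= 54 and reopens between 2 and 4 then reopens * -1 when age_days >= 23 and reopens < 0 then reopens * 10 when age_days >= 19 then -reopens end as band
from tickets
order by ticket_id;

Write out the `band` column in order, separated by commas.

-2, NULL, -1, -3, -4, NULL, NULL, -3, -1, -3, NULL, -4

ticket_id=600: age_days >= 19 → -2
ticket_id=601: (no match → NULL) → NULL
ticket_id=602: age_days >= 19 → -1
ticket_id=603: age_days >= 19 → -3
ticket_id=604: age_days >= 19 → -4
ticket_id=605: (no match → NULL) → NULL
ticket_id=606: (no match → NULL) → NULL
ticket_id=607: age_days >= 19 → -3
ticket_id=608: age_days >= 19 → -1
ticket_id=609: age_days >= 19 → -3
ticket_id=610: (no match → NULL) → NULL
ticket_id=611: age_days >= 19 → -4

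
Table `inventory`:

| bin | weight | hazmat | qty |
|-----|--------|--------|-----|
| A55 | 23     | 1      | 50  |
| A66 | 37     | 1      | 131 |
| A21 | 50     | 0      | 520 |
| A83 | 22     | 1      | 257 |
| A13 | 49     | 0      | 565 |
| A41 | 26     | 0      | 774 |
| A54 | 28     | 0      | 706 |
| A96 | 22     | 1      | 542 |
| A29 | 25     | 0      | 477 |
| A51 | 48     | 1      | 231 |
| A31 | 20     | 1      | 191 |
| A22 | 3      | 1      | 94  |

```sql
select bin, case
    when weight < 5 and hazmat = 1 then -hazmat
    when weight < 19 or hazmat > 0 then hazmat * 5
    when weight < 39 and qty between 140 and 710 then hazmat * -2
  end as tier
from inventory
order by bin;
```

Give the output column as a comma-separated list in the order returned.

NULL, NULL, -1, 0, 5, NULL, 5, 0, 5, 5, 5, 5

bin=A13: (no match → NULL) → NULL
bin=A21: (no match → NULL) → NULL
bin=A22: weight < 5 and hazmat = 1 → -1
bin=A29: weight < 39 and qty between 140 and 710 → 0
bin=A31: weight < 19 or hazmat > 0 → 5
bin=A41: (no match → NULL) → NULL
bin=A51: weight < 19 or hazmat > 0 → 5
bin=A54: weight < 39 and qty between 140 and 710 → 0
bin=A55: weight < 19 or hazmat > 0 → 5
bin=A66: weight < 19 or hazmat > 0 → 5
bin=A83: weight < 19 or hazmat > 0 → 5
bin=A96: weight < 19 or hazmat > 0 → 5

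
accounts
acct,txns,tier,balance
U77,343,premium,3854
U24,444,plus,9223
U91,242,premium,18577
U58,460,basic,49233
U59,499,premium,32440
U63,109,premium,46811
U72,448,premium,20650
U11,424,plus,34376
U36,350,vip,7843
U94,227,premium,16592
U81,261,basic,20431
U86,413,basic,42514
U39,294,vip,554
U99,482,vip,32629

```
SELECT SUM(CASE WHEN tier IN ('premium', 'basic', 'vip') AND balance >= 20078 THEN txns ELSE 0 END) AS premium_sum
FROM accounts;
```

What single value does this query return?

2672

acct=U77: ✗
acct=U24: ✗
acct=U91: ✗
acct=U58: ✓ → 460
acct=U59: ✓ → 499
acct=U63: ✓ → 109
acct=U72: ✓ → 448
acct=U11: ✗
acct=U36: ✗
acct=U94: ✗
acct=U81: ✓ → 261
acct=U86: ✓ → 413
acct=U39: ✗
acct=U99: ✓ → 482
premium_sum = 460 + 499 + 109 + 448 + 261 + 413 + 482 = 2672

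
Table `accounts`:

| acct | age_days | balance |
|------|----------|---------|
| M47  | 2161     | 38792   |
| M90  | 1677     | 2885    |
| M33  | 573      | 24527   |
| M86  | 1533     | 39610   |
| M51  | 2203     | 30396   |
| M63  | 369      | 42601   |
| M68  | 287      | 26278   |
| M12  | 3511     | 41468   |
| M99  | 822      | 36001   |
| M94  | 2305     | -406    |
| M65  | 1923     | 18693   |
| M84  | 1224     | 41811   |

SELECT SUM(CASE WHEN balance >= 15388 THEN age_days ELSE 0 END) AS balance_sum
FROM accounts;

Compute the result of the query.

14606

acct=M47: ✓ → 2161
acct=M90: ✗
acct=M33: ✓ → 573
acct=M86: ✓ → 1533
acct=M51: ✓ → 2203
acct=M63: ✓ → 369
acct=M68: ✓ → 287
acct=M12: ✓ → 3511
acct=M99: ✓ → 822
acct=M94: ✗
acct=M65: ✓ → 1923
acct=M84: ✓ → 1224
balance_sum = 2161 + 573 + 1533 + 2203 + 369 + 287 + 3511 + 822 + 1923 + 1224 = 14606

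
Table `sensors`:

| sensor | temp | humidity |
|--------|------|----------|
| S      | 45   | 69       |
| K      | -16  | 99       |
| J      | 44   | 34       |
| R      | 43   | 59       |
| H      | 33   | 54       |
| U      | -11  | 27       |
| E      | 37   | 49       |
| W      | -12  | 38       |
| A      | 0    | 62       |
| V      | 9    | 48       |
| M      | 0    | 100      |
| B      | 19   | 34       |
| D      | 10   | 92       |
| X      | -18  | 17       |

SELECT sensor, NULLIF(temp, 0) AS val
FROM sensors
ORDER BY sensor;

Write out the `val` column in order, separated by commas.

NULL, 19, 10, 37, 33, 44, -16, NULL, 43, 45, -11, 9, -12, -18

sensor=A: temp=0 vs 0: equal → NULL
sensor=B: temp=19 vs 0: differ → 19
sensor=D: temp=10 vs 0: differ → 10
sensor=E: temp=37 vs 0: differ → 37
sensor=H: temp=33 vs 0: differ → 33
sensor=J: temp=44 vs 0: differ → 44
sensor=K: temp=-16 vs 0: differ → -16
sensor=M: temp=0 vs 0: equal → NULL
sensor=R: temp=43 vs 0: differ → 43
sensor=S: temp=45 vs 0: differ → 45
sensor=U: temp=-11 vs 0: differ → -11
sensor=V: temp=9 vs 0: differ → 9
sensor=W: temp=-12 vs 0: differ → -12
sensor=X: temp=-18 vs 0: differ → -18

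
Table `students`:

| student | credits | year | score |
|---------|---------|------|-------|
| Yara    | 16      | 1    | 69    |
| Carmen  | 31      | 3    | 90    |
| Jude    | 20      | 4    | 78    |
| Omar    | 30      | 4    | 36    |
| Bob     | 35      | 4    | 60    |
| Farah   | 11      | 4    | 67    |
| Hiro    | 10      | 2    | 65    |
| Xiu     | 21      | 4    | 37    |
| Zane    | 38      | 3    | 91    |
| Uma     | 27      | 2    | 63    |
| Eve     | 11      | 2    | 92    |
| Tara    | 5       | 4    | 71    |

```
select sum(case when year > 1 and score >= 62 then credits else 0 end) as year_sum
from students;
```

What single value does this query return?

student=Yara: ✗
student=Carmen: ✓ → 31
student=Jude: ✓ → 20
student=Omar: ✗
student=Bob: ✗
student=Farah: ✓ → 11
student=Hiro: ✓ → 10
student=Xiu: ✗
student=Zane: ✓ → 38
student=Uma: ✓ → 27
student=Eve: ✓ → 11
student=Tara: ✓ → 5
year_sum = 31 + 20 + 11 + 10 + 38 + 27 + 11 + 5 = 153

153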